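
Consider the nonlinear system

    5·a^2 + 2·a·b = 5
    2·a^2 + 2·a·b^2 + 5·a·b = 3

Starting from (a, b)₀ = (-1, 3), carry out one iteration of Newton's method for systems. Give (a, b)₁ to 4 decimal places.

At (-1, 3): F = (-6.0000, -34.0000).
Jacobian J = [[10·a + 2·b, 2·a], [4·a + 2·b^2 + 5·b, 4·a·b + 5·a]].
At the point, J = [[-4.0000, -2.0000], [29.0000, -17.0000]] (det J = 126.0000).
Solving J·Δ = −F gives Δ = (-0.2698, -2.4603).
Then the next iterate is (a, b)₁ = (-1.2698, 0.5397).

(-1.2698, 0.5397)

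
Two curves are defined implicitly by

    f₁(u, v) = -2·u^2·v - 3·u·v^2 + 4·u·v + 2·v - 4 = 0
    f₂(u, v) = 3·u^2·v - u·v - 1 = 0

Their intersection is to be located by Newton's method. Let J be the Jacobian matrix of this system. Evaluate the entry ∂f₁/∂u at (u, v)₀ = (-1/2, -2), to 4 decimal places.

-24.0000

∂f₁/∂u = -4·u·v - 3·v^2 + 4·v.
At (-1/2, -2) this is -24.0000.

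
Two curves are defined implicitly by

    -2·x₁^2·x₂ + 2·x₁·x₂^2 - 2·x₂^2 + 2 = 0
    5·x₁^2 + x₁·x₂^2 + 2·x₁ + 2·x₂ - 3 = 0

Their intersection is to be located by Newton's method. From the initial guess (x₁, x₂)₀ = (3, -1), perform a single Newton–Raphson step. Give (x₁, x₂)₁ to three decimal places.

(1.531, -0.868)

At (3, -1): F = (24.000, 49.000).
Jacobian J = [[-4·x₁·x₂ + 2·x₂^2, -2·x₁^2 + 4·x₁·x₂ - 4·x₂], [10·x₁ + x₂^2 + 2, 2·x₁·x₂ + 2]].
At the point, J = [[14.000, -26.000], [33.000, -4.000]] (det J = 802.000).
Solving J·Δ = −F gives Δ = (-1.469, 0.132).
Then the next iterate is (x₁, x₂)₁ = (1.531, -0.868).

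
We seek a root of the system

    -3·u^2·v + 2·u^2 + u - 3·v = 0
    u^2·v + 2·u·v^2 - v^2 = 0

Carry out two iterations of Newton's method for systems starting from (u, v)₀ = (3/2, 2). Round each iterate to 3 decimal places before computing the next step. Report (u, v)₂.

At (3/2, 2): F = (-13.500, 12.500).
Jacobian J = [[-6·u·v + 4·u + 1, -3·u^2 - 3], [2·u·v + 2·v^2, u^2 + 4·u·v - 2·v]].
At the point, J = [[-11.000, -9.750], [14.000, 10.250]] (det J = 23.750).
Solving J·Δ = −F gives Δ = (0.695, -2.168).
Then the next iterate is (u, v)₁ = (2.195, -0.168).
Round to (2.195, -0.168) and repeat: F = (14.76333, -0.71375), J = [[11.99256, -17.45407], [-0.68107, 3.67898]].
Δ = (-1.299, -0.046), so (u, v)₂ = (0.896, -0.214).

(0.896, -0.214)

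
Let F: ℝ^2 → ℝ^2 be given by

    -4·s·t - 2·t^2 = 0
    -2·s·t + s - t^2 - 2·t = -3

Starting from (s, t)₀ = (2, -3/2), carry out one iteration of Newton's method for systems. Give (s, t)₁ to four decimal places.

(2.1000, 2.5500)

At (2, -3/2): F = (7.5000, 11.7500).
Jacobian J = [[-4·t, -4·s - 4·t], [-2·t + 1, -2·s - 2·t - 2]].
At the point, J = [[6.0000, -2.0000], [4.0000, -3.0000]] (det J = -10.0000).
Solving J·Δ = −F gives Δ = (0.1000, 4.0500).
Then the next iterate is (s, t)₁ = (2.1000, 2.5500).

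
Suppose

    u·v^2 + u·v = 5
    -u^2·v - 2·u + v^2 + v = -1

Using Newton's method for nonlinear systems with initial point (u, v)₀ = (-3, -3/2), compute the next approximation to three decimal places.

At (-3, -3/2): F = (-7.250, 21.250).
Jacobian J = [[v^2 + v, 2·u·v + u], [-2·u·v - 2, -u^2 + 2·v + 1]].
At the point, J = [[0.750, 6.000], [-11.000, -11.000]] (det J = 57.750).
Solving J·Δ = −F gives Δ = (0.827, 1.105).
Then the next iterate is (u, v)₁ = (-2.173, -0.395).

(-2.173, -0.395)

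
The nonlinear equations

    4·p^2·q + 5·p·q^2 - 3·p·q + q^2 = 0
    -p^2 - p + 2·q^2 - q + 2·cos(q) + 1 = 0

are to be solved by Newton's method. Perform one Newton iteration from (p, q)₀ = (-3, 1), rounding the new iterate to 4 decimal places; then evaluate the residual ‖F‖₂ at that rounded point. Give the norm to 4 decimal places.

4.8993

At (-3, 1): F = (31.0000, -2.919395).
Jacobian J = [[8·p·q + 5·q^2 - 3·q, 4·p^2 + 10·p·q - 3·p + 2·q], [-2·p - 1, 4·q - 2·sin(q) - 1]].
At the point, J = [[-22.0000, 17.0000], [5.0000, 1.317058]] (det J = -113.975277).
Solving J·Δ = −F gives Δ = (0.7937, -0.7964).
Then the next iterate is (p, q)₁ = (-2.2063, 0.2036).
Re-evaluating at (-2.2063, 0.2036): F = (4.896076, 0.176536), so ‖F‖₂ = 4.8993.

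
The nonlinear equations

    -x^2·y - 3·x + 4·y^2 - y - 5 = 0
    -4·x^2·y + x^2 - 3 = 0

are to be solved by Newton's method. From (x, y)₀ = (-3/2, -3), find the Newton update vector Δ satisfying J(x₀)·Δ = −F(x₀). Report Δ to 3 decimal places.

At (-3/2, -3): F = (45.250, 26.250).
Jacobian J = [[-2·x·y - 3, -x^2 + 8·y - 1], [-8·x·y + 2·x, -4·x^2]].
At the point, J = [[-12.000, -27.250], [-39.000, -9.000]] (det J = -954.750).
Solving J·Δ = −F gives Δ = (0.323, 1.518).

(0.323, 1.518)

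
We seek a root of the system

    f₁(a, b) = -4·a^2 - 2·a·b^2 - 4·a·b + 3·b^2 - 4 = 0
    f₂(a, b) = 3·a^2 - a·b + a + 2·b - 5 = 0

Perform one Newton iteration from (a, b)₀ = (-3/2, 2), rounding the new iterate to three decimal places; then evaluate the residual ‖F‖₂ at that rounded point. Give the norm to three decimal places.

At (-3/2, 2): F = (23.000, 7.250).
Jacobian J = [[-8·a - 2·b^2 - 4·b, -4·a·b - 4·a + 6·b], [6·a - b + 1, -a + 2]].
At the point, J = [[-4.000, 30.000], [-10.000, 3.500]] (det J = 286.000).
Solving J·Δ = −F gives Δ = (0.479, -0.703).
Then the next iterate is (a, b)₁ = (-1.021, 1.297).
Re-evaluating at (-1.021, 1.297): F = (5.60888, 1.02456), so ‖F‖₂ = 5.702.

5.702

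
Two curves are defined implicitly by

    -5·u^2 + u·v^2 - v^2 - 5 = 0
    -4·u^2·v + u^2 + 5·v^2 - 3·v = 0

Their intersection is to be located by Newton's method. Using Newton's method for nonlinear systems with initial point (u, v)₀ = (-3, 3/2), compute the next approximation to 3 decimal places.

At (-3, 3/2): F = (-59.000, -38.250).
Jacobian J = [[-10·u + v^2, 2·u·v - 2·v], [-8·u·v + 2·u, -4·u^2 + 10·v - 3]].
At the point, J = [[32.250, -12.000], [30.000, -24.000]] (det J = -414.000).
Solving J·Δ = −F gives Δ = (2.312, 1.296).
Then the next iterate is (u, v)₁ = (-0.688, 2.796).

(-0.688, 2.796)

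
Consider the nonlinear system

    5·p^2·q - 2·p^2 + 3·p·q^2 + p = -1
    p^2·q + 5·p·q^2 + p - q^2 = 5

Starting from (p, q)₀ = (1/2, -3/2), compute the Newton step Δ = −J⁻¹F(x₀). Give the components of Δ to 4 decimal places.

At (1/2, -3/2): F = (2.5000, -1.5000).
Jacobian J = [[10·p·q - 4·p + 3·q^2 + 1, 5·p^2 + 6·p·q], [2·p·q + 5·q^2 + 1, p^2 + 10·p·q - 2·q]].
At the point, J = [[-1.7500, -3.2500], [10.7500, -4.2500]] (det J = 42.3750).
Solving J·Δ = −F gives Δ = (0.3658, 0.5723).

(0.3658, 0.5723)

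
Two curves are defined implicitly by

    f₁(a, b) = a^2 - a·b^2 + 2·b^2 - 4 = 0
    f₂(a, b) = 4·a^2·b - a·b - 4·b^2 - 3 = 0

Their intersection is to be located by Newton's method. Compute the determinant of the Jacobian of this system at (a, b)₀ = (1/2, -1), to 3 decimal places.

J = [[2·a - b^2, -2·a·b + 4·b], [8·a·b - b, 4·a^2 - a - 8·b]].
At the point, J = [[0.000, -3.000], [-3.000, 8.500]].
det J = -9.000.

-9.000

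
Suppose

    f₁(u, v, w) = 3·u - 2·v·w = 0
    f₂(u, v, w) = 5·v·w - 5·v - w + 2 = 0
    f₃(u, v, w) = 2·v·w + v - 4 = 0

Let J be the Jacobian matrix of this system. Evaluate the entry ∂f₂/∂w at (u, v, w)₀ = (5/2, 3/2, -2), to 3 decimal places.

6.500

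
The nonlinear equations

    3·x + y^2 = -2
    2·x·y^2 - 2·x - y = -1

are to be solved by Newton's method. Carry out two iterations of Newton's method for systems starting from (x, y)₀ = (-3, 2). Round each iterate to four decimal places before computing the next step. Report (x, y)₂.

(-1.1070, 1.2143)

At (-3, 2): F = (-3.0000, -19.0000).
Jacobian J = [[3, 2·y], [2·y^2 - 2, 4·x·y - 1]].
At the point, J = [[3.0000, 4.0000], [6.0000, -25.0000]] (det J = -99.0000).
Solving J·Δ = −F gives Δ = (1.5253, -0.3939).
Then the next iterate is (x, y)₁ = (-1.4747, 1.6061).
Round to (-1.4747, 1.6061) and repeat: F = (0.155457, -5.264846), J = [[3.0000, 3.2122], [3.159114, -10.474063]].
Δ = (0.3677, -0.3918), so (x, y)₂ = (-1.1070, 1.2143).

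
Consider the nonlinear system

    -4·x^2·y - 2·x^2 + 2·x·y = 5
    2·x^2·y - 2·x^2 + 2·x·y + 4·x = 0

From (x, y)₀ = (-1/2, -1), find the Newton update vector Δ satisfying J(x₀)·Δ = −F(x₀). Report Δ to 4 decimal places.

(0.1607, -2.0714)

At (-1/2, -1): F = (-3.5000, -2.0000).
Jacobian J = [[-8·x·y - 4·x + 2·y, -4·x^2 + 2·x], [4·x·y - 4·x + 2·y + 4, 2·x^2 + 2·x]].
At the point, J = [[-4.0000, -2.0000], [6.0000, -0.5000]] (det J = 14.0000).
Solving J·Δ = −F gives Δ = (0.1607, -2.0714).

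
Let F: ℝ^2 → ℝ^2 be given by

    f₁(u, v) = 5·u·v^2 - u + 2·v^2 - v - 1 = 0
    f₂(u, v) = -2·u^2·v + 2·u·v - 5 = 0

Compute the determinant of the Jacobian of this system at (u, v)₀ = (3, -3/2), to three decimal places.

657.000

J = [[5·v^2 - 1, 10·u·v + 4·v - 1], [-4·u·v + 2·v, -2·u^2 + 2·u]].
At the point, J = [[10.250, -52.000], [15.000, -12.000]].
det J = 657.000.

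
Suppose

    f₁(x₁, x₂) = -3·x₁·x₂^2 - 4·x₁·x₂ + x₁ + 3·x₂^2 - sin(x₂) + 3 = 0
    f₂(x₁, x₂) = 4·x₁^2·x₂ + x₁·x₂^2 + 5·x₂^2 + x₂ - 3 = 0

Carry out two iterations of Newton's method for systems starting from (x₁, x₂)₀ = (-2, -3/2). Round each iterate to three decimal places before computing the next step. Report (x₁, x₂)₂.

(-0.729, -0.370)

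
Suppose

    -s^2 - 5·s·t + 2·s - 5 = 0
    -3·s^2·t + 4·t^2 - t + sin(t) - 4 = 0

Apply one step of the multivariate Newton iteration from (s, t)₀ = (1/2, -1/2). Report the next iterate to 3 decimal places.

(1.109, -0.847)

At (1/2, -1/2): F = (-3.000, -2.60443).
Jacobian J = [[-2·s - 5·t + 2, -5·s], [-6·s·t, -3·s^2 + 8·t + cos(t) - 1]].
At the point, J = [[3.500, -2.500], [1.500, -4.87242]] (det J = -13.30346).
Solving J·Δ = −F gives Δ = (0.609, -0.347).
Then the next iterate is (s, t)₁ = (1.109, -0.847).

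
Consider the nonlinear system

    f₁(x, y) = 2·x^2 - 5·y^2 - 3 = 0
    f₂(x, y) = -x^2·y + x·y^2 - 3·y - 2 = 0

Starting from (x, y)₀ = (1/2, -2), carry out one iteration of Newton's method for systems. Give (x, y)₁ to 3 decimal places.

At (1/2, -2): F = (-22.500, 6.500).
Jacobian J = [[4·x, -10·y], [-2·x·y + y^2, -x^2 + 2·x·y - 3]].
At the point, J = [[2.000, 20.000], [6.000, -5.250]] (det J = -130.500).
Solving J·Δ = −F gives Δ = (-0.091, 1.134).
Then the next iterate is (x, y)₁ = (0.409, -0.866).

(0.409, -0.866)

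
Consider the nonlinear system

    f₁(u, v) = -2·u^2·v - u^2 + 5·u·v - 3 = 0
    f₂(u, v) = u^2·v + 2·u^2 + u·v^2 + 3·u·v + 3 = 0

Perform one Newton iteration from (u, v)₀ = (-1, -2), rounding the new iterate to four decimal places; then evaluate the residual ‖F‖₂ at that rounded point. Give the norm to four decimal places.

At (-1, -2): F = (10.0000, 5.0000).
Jacobian J = [[-4·u·v - 2·u + 5·v, -2·u^2 + 5·u], [2·u·v + 4·u + v^2 + 3·v, u^2 + 2·u·v + 3·u]].
At the point, J = [[-16.0000, -7.0000], [-2.0000, 2.0000]] (det J = -46.0000).
Solving J·Δ = −F gives Δ = (1.1957, -1.3043).
Then the next iterate is (u, v)₁ = (0.1957, -3.3043).
Re-evaluating at (0.1957, -3.3043): F = (-6.018457, 3.146823), so ‖F‖₂ = 6.7915.

6.7915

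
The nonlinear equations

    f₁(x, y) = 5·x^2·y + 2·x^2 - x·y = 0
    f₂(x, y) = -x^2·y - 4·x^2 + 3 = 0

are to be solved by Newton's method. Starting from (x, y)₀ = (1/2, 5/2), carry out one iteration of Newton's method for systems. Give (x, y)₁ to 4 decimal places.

At (1/2, 5/2): F = (2.3750, 1.3750).
Jacobian J = [[10·x·y + 4·x - y, 5·x^2 - x], [-2·x·y - 8·x, -x^2]].
At the point, J = [[12.0000, 0.7500], [-6.5000, -0.2500]] (det J = 1.8750).
Solving J·Δ = −F gives Δ = (0.8667, -17.0333).
Then the next iterate is (x, y)₁ = (1.3667, -14.5333).

(1.3667, -14.5333)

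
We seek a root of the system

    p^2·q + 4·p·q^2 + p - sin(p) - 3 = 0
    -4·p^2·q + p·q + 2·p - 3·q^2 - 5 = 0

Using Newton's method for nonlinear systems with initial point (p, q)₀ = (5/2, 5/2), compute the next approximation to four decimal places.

(1.2746, 1.9868)

At (5/2, 5/2): F = (77.026528, -75.0000).
Jacobian J = [[2·p·q + 4·q^2 - cos(p) + 1, p^2 + 8·p·q], [-8·p·q + q + 2, -4·p^2 + p - 6·q]].
At the point, J = [[39.301144, 56.2500], [-45.5000, -37.5000]] (det J = 1085.582114).
Solving J·Δ = −F gives Δ = (-1.2254, -0.5132).
Then the next iterate is (p, q)₁ = (1.2746, 1.9868).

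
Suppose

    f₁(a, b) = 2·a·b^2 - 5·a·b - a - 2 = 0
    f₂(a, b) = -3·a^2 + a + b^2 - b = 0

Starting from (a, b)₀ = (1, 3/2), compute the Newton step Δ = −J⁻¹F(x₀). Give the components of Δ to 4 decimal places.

(-3.5833, -8.3333)

At (1, 3/2): F = (-6.0000, -1.2500).
Jacobian J = [[2·b^2 - 5·b - 1, 4·a·b - 5·a], [-6·a + 1, 2·b - 1]].
At the point, J = [[-4.0000, 1.0000], [-5.0000, 2.0000]] (det J = -3.0000).
Solving J·Δ = −F gives Δ = (-3.5833, -8.3333).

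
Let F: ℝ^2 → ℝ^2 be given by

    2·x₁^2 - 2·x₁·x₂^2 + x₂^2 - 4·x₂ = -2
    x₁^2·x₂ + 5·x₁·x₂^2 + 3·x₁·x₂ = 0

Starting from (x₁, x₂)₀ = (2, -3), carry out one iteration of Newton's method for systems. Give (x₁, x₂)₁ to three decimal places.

(5.598, -0.073)

At (2, -3): F = (-5.000, 60.000).
Jacobian J = [[4·x₁ - 2·x₂^2, -4·x₁·x₂ + 2·x₂ - 4], [2·x₁·x₂ + 5·x₂^2 + 3·x₂, x₁^2 + 10·x₁·x₂ + 3·x₁]].
At the point, J = [[-10.000, 14.000], [24.000, -50.000]] (det J = 164.000).
Solving J·Δ = −F gives Δ = (3.598, 2.927).
Then the next iterate is (x₁, x₂)₁ = (5.598, -0.073).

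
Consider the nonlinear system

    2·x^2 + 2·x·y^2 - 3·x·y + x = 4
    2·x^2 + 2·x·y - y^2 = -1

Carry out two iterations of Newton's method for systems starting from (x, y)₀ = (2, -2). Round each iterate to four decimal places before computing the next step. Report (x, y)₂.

At (2, -2): F = (34.0000, -3.0000).
Jacobian J = [[4·x + 2·y^2 - 3·y + 1, 4·x·y - 3·x], [4·x + 2·y, 2·x - 2·y]].
At the point, J = [[23.0000, -22.0000], [4.0000, 8.0000]] (det J = 272.0000).
Solving J·Δ = −F gives Δ = (-0.7574, 0.7537).
Then the next iterate is (x, y)₁ = (1.2426, -1.2463).
Round to (1.2426, -1.2463) and repeat: F = (8.836838, -0.562459), J = [[12.815827, -9.922410], [2.4778, 4.9778]].
Δ = (-0.4346, 0.3293), so (x, y)₂ = (0.8080, -0.9170).

(0.8080, -0.9170)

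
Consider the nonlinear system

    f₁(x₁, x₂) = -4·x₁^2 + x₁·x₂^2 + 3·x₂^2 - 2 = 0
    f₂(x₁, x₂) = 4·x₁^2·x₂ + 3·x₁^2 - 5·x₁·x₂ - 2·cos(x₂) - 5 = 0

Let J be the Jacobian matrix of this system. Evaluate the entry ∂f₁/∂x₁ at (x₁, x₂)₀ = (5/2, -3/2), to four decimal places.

-17.7500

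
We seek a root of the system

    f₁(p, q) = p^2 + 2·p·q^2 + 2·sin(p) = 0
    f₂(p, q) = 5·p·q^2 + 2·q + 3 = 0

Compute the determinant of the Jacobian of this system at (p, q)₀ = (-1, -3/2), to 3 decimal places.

-6.630

J = [[2·p + 2·q^2 + 2·cos(p), 4·p·q], [5·q^2, 10·p·q + 2]].
At the point, J = [[3.58060, 6.000], [11.250, 17.000]].
det J = -6.630.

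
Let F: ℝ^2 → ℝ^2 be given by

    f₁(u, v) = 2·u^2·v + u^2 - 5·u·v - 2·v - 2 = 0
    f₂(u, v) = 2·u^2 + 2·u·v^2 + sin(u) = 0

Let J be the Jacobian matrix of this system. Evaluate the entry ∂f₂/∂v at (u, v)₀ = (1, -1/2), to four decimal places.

-2.0000

∂f₂/∂v = 4·u·v.
At (1, -1/2) this is -2.0000.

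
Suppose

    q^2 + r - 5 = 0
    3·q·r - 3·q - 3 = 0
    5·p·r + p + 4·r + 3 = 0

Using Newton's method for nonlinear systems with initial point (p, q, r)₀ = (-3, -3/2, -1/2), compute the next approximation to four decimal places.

At (-3, -3/2, -1/2): F = (-3.2500, 3.7500, 5.5000).
Jacobian J = [[0, 2·q, 1], [0, 3·r - 3, 3·q], [5·r + 1, 0, 5·p + 4]].
At the point, J = [[0.0000, -3.0000, 1.0000], [0.0000, -4.5000, -4.5000], [-1.5000, 0.0000, -11.0000]] (det J = -27.0000).
Solving J·Δ = −F gives Δ = (-6.8750, -0.6042, 1.4375).
Then the next iterate is (p, q, r)₁ = (-9.8750, -2.1042, 0.9375).

(-9.8750, -2.1042, 0.9375)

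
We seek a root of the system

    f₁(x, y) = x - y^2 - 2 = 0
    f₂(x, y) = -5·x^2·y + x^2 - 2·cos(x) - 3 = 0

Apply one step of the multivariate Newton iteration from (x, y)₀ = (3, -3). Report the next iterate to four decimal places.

At (3, -3): F = (-8.0000, 142.979985).
Jacobian J = [[1, -2·y], [-10·x·y + 2·x + 2·sin(x), -5·x^2]].
At the point, J = [[1.0000, 6.0000], [96.282240, -45.0000]] (det J = -622.693440).
Solving J·Δ = −F gives Δ = (-0.7996, 1.4666).
Then the next iterate is (x, y)₁ = (2.2004, -1.5334).

(2.2004, -1.5334)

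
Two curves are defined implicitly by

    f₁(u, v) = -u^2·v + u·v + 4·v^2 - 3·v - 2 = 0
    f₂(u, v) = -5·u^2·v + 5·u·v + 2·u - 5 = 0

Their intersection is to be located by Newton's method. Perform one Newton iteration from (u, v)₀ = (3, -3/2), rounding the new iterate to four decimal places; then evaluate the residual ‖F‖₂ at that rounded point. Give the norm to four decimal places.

At (3, -3/2): F = (20.5000, 46.0000).
Jacobian J = [[-2·u·v + v, -u^2 + u + 8·v - 3], [-10·u·v + 5·v + 2, -5·u^2 + 5·u]].
At the point, J = [[7.5000, -21.0000], [39.5000, -30.0000]] (det J = 604.5000).
Solving J·Δ = −F gives Δ = (-0.5806, 0.7688).
Then the next iterate is (u, v)₁ = (2.4194, -0.7312).
Re-evaluating at (2.4194, -0.7312): F = (4.843225, 12.393856), so ‖F‖₂ = 13.3066.

13.3066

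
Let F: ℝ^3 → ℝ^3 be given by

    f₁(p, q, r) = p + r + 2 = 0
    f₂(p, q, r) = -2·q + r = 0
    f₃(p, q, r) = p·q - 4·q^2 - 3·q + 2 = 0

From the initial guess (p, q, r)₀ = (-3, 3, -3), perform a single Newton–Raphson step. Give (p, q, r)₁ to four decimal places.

At (-3, 3, -3): F = (-4.0000, -9.0000, -52.0000).
Jacobian J = [[1, 0, 1], [0, -2, 1], [q, p - 8·q - 3, 0]].
At the point, J = [[1.0000, 0.0000, 1.0000], [0.0000, -2.0000, 1.0000], [3.0000, -30.0000, 0.0000]] (det J = 36.0000).
Solving J·Δ = −F gives Δ = (-1.2778, -1.8611, 5.2778).
Then the next iterate is (p, q, r)₁ = (-4.2778, 1.1389, 2.2778).

(-4.2778, 1.1389, 2.2778)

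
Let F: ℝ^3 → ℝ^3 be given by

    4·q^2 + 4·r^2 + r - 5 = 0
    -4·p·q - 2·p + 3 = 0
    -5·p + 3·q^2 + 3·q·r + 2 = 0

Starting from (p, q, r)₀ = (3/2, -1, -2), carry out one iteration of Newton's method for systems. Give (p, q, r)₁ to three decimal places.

At (3/2, -1, -2): F = (13.000, 6.000, 3.500).
Jacobian J = [[0, 8·q, 8·r + 1], [-4·q - 2, -4·p, 0], [-5, 6·q + 3·r, 3·q]].
At the point, J = [[0.000, -8.000, -15.000], [2.000, -6.000, 0.000], [-5.000, -12.000, -3.000]] (det J = 762.000).
Solving J·Δ = −F gives Δ = (-1.122, 0.626, 0.533).
Then the next iterate is (p, q, r)₁ = (0.378, -0.374, -1.467).

(0.378, -0.374, -1.467)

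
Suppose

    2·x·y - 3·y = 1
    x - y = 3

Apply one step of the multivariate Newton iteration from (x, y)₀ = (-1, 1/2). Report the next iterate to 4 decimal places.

(3.7500, 0.7500)

At (-1, 1/2): F = (-3.5000, -4.5000).
Jacobian J = [[2·y, 2·x - 3], [1, -1]].
At the point, J = [[1.0000, -5.0000], [1.0000, -1.0000]] (det J = 4.0000).
Solving J·Δ = −F gives Δ = (4.7500, 0.2500).
Then the next iterate is (x, y)₁ = (3.7500, 0.7500).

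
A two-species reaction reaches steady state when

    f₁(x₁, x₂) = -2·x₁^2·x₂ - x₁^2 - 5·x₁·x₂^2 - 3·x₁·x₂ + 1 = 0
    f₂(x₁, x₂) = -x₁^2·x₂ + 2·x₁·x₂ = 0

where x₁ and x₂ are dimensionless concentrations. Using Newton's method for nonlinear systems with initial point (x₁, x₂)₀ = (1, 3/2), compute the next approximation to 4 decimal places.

At (1, 3/2): F = (-18.7500, 1.5000).
Jacobian J = [[-4·x₁·x₂ - 2·x₁ - 5·x₂^2 - 3·x₂, -2·x₁^2 - 10·x₁·x₂ - 3·x₁], [-2·x₁·x₂ + 2·x₂, -x₁^2 + 2·x₁]].
At the point, J = [[-23.7500, -20.0000], [0.0000, 1.0000]] (det J = -23.7500).
Solving J·Δ = −F gives Δ = (0.4737, -1.5000).
Then the next iterate is (x₁, x₂)₁ = (1.4737, 0.0000).

(1.4737, 0.0000)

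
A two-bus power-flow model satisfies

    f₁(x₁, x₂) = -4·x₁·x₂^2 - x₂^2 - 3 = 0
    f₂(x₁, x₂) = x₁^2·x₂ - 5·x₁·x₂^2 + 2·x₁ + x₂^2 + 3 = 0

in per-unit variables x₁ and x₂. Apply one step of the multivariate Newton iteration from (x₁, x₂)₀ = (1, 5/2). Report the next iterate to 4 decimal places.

(2.6248, -0.4948)

At (1, 5/2): F = (-34.2500, -17.5000).
Jacobian J = [[-4·x₂^2, -8·x₁·x₂ - 2·x₂], [2·x₁·x₂ - 5·x₂^2 + 2, x₁^2 - 10·x₁·x₂ + 2·x₂]].
At the point, J = [[-25.0000, -25.0000], [-24.2500, -19.0000]] (det J = -131.2500).
Solving J·Δ = −F gives Δ = (1.6248, -2.9948).
Then the next iterate is (x₁, x₂)₁ = (2.6248, -0.4948).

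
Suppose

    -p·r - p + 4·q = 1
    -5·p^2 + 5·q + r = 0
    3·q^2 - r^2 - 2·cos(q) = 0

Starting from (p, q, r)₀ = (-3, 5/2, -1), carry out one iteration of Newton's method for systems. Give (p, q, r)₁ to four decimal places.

(-1.6627, 1.5132, -2.6842)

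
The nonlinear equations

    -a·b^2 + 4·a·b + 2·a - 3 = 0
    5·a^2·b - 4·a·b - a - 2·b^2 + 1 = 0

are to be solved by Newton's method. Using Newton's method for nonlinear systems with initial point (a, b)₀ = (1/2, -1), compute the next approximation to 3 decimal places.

(-2.800, -2.800)

At (1/2, -1): F = (-4.500, -0.750).
Jacobian J = [[-b^2 + 4·b + 2, -2·a·b + 4·a], [10·a·b - 4·b - 1, 5·a^2 - 4·a - 4·b]].
At the point, J = [[-3.000, 3.000], [-2.000, 3.250]] (det J = -3.750).
Solving J·Δ = −F gives Δ = (-3.300, -1.800).
Then the next iterate is (a, b)₁ = (-2.800, -2.800).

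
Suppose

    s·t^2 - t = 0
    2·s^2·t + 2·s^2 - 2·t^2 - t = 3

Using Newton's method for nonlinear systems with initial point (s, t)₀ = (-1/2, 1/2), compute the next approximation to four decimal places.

(-1.1463, -0.0244)

At (-1/2, 1/2): F = (-0.6250, -3.2500).
Jacobian J = [[t^2, 2·s·t - 1], [4·s·t + 4·s, 2·s^2 - 4·t - 1]].
At the point, J = [[0.2500, -1.5000], [-3.0000, -2.5000]] (det J = -5.1250).
Solving J·Δ = −F gives Δ = (-0.6463, -0.5244).
Then the next iterate is (s, t)₁ = (-1.1463, -0.0244).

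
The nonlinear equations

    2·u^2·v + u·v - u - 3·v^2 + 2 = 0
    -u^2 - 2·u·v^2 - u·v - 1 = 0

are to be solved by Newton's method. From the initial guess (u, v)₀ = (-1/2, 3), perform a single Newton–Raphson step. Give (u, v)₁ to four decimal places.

(-0.4812, 1.6347)

At (-1/2, 3): F = (-24.5000, 9.2500).
Jacobian J = [[4·u·v + v - 1, 2·u^2 + u - 6·v], [-2·u - 2·v^2 - v, -4·u·v - u]].
At the point, J = [[-4.0000, -18.0000], [-20.0000, 6.5000]] (det J = -386.0000).
Solving J·Δ = −F gives Δ = (0.0188, -1.3653).
Then the next iterate is (u, v)₁ = (-0.4812, 1.6347).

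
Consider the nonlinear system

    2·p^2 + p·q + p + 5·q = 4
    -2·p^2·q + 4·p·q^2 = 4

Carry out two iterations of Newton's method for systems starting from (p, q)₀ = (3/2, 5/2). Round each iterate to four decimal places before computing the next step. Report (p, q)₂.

At (3/2, 5/2): F = (18.2500, 22.2500).
Jacobian J = [[4·p + q + 1, p + 5], [-4·p·q + 4·q^2, -2·p^2 + 8·p·q]].
At the point, J = [[9.5000, 6.5000], [10.0000, 25.5000]] (det J = 177.2500).
Solving J·Δ = −F gives Δ = (-1.8096, -0.1629).
Then the next iterate is (p, q)₁ = (-0.3096, 2.3371).
Round to (-0.3096, 2.3371) and repeat: F = (6.844038, -11.212218), J = [[2.0987, 4.6904], [24.742410, -5.980234]].
Δ = (0.0907, -1.4997), so (p, q)₂ = (-0.2189, 0.8374).

(-0.2189, 0.8374)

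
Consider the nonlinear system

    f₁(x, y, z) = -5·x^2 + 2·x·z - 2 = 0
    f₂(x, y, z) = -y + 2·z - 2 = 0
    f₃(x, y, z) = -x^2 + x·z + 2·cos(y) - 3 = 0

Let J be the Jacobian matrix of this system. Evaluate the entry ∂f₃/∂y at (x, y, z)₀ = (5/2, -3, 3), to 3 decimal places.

0.282

∂f₃/∂y = -2·sin(y).
At (5/2, -3, 3) this is 0.282.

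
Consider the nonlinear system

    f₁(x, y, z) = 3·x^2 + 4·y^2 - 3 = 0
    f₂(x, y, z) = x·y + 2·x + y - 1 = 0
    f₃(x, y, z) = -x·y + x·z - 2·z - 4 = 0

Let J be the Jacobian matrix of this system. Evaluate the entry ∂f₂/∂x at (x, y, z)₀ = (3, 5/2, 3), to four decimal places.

∂f₂/∂x = y + 2.
At (3, 5/2, 3) this is 4.5000.

4.5000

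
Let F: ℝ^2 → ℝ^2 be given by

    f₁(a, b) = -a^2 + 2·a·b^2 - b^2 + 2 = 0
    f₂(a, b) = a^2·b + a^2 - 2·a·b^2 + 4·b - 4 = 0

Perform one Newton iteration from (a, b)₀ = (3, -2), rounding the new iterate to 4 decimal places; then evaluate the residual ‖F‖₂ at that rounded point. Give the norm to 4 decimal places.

15.7451

At (3, -2): F = (13.0000, -45.0000).
Jacobian J = [[-2·a + 2·b^2, 4·a·b - 2·b], [2·a·b + 2·a - 2·b^2, a^2 - 4·a·b + 4]].
At the point, J = [[2.0000, -20.0000], [-14.0000, 37.0000]] (det J = -206.0000).
Solving J·Δ = −F gives Δ = (-2.0340, 0.4466).
Then the next iterate is (a, b)₁ = (0.9660, -1.5534).
Re-evaluating at (0.9660, -1.5534): F = (3.315808, -15.392024), so ‖F‖₂ = 15.7451.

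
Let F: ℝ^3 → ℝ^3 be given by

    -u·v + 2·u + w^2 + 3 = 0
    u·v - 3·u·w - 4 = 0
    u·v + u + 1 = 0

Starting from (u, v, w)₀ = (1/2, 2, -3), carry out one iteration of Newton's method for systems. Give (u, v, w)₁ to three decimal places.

At (1/2, 2, -3): F = (12.000, 1.500, 2.500).
Jacobian J = [[-v + 2, -u, 2·w], [v - 3·w, u, -3·u], [v + 1, u, 0]].
At the point, J = [[0.000, -0.500, -6.000], [11.000, 0.500, -1.500], [3.000, 0.500, 0.000]] (det J = -21.750).
Solving J·Δ = −F gives Δ = (0.638, -8.828, 2.736).
Then the next iterate is (u, v, w)₁ = (1.138, -6.828, -0.264).

(1.138, -6.828, -0.264)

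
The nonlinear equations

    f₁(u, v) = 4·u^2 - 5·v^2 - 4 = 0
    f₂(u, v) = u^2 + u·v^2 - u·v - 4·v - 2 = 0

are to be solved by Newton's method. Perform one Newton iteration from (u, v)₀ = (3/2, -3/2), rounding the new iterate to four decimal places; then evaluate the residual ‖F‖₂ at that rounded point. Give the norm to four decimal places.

3.6066

At (3/2, -3/2): F = (-6.2500, 11.8750).
Jacobian J = [[8·u, -10·v], [2·u + v^2 - v, 2·u·v - u - 4]].
At the point, J = [[12.0000, 15.0000], [6.7500, -10.0000]] (det J = -221.2500).
Solving J·Δ = −F gives Δ = (-0.5226, 0.8347).
Then the next iterate is (u, v)₁ = (0.9774, -0.6653).
Re-evaluating at (0.9774, -0.6653): F = (-2.391877, 2.699396), so ‖F‖₂ = 3.6066.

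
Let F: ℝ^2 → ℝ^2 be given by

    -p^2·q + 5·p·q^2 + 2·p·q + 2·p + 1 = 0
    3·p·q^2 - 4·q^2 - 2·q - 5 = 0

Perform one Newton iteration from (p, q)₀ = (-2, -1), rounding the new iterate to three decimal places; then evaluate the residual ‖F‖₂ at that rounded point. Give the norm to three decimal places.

10.707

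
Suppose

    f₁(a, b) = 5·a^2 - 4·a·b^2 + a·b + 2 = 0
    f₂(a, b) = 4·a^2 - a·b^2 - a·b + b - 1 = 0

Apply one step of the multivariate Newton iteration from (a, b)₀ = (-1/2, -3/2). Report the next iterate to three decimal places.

(-0.737, 0.372)

At (-1/2, -3/2): F = (8.500, -1.125).
Jacobian J = [[10·a - 4·b^2 + b, -8·a·b + a], [8·a - b^2 - b, -2·a·b - a + 1]].
At the point, J = [[-15.500, -6.500], [-4.750, 0.000]] (det J = -30.875).
Solving J·Δ = −F gives Δ = (-0.237, 1.872).
Then the next iterate is (a, b)₁ = (-0.737, 0.372).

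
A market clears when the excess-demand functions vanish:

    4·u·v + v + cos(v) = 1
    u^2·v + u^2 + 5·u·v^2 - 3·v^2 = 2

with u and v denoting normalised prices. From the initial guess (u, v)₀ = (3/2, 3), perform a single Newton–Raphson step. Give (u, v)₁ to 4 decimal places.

At (3/2, 3): F = (19.010008, 47.5000).
Jacobian J = [[4·v, 4·u - sin(v) + 1], [2·u·v + 2·u + 5·v^2, u^2 + 10·u·v - 6·v]].
At the point, J = [[12.0000, 6.858880], [57.0000, 29.2500]] (det J = -39.956160).
Solving J·Δ = −F gives Δ = (5.7625, -12.8533).
Then the next iterate is (u, v)₁ = (7.2625, -9.8533).

(7.2625, -9.8533)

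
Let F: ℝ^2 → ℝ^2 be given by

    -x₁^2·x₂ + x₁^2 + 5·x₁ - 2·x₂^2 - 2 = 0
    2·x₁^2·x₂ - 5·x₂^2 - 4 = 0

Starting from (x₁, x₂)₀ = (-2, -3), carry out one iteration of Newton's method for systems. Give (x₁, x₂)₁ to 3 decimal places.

At (-2, -3): F = (-14.000, -73.000).
Jacobian J = [[-2·x₁·x₂ + 2·x₁ + 5, -x₁^2 - 4·x₂], [4·x₁·x₂, 2·x₁^2 - 10·x₂]].
At the point, J = [[-11.000, 8.000], [24.000, 38.000]] (det J = -610.000).
Solving J·Δ = −F gives Δ = (0.085, 1.867).
Then the next iterate is (x₁, x₂)₁ = (-1.915, -1.133).

(-1.915, -1.133)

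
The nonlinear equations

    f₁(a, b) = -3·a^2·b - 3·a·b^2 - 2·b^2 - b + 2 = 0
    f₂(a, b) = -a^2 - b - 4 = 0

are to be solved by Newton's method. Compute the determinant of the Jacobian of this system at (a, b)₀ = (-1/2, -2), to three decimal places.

17.750

J = [[-6·a·b - 3·b^2, -3·a^2 - 6·a·b - 4·b - 1], [-2·a, -1]].
At the point, J = [[-18.000, 0.250], [1.000, -1.000]].
det J = 17.750.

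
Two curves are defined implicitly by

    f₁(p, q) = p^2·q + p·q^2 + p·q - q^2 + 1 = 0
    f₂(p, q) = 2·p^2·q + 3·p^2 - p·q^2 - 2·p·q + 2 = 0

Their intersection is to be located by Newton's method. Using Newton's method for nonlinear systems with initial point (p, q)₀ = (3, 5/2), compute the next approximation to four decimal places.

(1.8451, 1.7695)

At (3, 5/2): F = (43.5000, 40.2500).
Jacobian J = [[2·p·q + q^2 + q, p^2 + 2·p·q + p - 2·q], [4·p·q + 6·p - q^2 - 2·q, 2·p^2 - 2·p·q - 2·p]].
At the point, J = [[23.7500, 22.0000], [36.7500, -3.0000]] (det J = -879.7500).
Solving J·Δ = −F gives Δ = (-1.1549, -0.7305).
Then the next iterate is (p, q)₁ = (1.8451, 1.7695).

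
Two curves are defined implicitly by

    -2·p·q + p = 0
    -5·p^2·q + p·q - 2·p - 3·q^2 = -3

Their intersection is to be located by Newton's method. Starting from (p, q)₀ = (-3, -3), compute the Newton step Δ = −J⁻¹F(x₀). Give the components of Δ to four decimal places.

(0.3500, 3.0917)

At (-3, -3): F = (-21.0000, 126.0000).
Jacobian J = [[-2·q + 1, -2·p], [-10·p·q + q - 2, -5·p^2 + p - 6·q]].
At the point, J = [[7.0000, 6.0000], [-95.0000, -30.0000]] (det J = 360.0000).
Solving J·Δ = −F gives Δ = (0.3500, 3.0917).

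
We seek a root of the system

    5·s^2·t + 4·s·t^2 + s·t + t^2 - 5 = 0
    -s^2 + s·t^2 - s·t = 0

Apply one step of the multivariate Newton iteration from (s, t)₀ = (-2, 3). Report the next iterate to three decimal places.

(-1.458, 1.942)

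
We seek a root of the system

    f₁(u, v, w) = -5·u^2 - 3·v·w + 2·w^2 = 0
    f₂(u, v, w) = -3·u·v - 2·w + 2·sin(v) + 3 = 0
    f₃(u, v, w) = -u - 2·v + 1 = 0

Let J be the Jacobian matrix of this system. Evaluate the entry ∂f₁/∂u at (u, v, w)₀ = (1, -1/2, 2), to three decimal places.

-10.000

∂f₁/∂u = -10·u.
At (1, -1/2, 2) this is -10.000.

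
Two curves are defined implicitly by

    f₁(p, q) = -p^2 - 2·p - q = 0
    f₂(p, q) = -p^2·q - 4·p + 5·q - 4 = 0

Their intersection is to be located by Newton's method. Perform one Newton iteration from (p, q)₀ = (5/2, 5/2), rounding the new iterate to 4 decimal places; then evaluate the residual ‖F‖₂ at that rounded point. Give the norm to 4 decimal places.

0.5594

At (5/2, 5/2): F = (-13.7500, -17.1250).
Jacobian J = [[-2·p - 2, -1], [-2·p·q - 4, -p^2 + 5]].
At the point, J = [[-7.0000, -1.0000], [-16.5000, -1.2500]] (det J = -7.7500).
Solving J·Δ = −F gives Δ = (0.0081, -13.8065).
Then the next iterate is (p, q)₁ = (2.5081, -11.3065).
Re-evaluating at (2.5081, -11.3065): F = (-0.000266, 0.559380), so ‖F‖₂ = 0.5594.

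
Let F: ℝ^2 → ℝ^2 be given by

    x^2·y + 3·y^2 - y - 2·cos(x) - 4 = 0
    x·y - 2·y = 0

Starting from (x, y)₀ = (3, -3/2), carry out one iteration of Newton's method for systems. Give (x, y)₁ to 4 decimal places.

(2.1417, -1.2875)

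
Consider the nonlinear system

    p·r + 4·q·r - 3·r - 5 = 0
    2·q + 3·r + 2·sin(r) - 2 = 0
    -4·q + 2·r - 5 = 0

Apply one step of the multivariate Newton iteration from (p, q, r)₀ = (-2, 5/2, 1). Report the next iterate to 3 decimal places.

At (-2, 5/2, 1): F = (0.000, 7.68294, -13.000).
Jacobian J = [[r, 4·r, p + 4·q - 3], [0, 2, 2·cos(r) + 3], [0, -4, 2]].
At the point, J = [[1.000, 4.000, 5.000], [0.000, 2.000, 4.08060], [0.000, -4.000, 2.000]] (det J = 20.32242).
Solving J·Δ = −F gives Δ = (14.630, -3.366, -0.233).
Then the next iterate is (p, q, r)₁ = (12.630, -0.866, 0.767).

(12.630, -0.866, 0.767)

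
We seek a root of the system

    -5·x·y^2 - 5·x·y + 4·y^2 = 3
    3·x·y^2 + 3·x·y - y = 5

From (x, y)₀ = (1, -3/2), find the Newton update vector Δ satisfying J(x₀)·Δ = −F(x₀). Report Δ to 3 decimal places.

(0.593, 0.012)

At (1, -3/2): F = (2.250, -1.250).
Jacobian J = [[-5·y^2 - 5·y, -10·x·y - 5·x + 8·y], [3·y^2 + 3·y, 6·x·y + 3·x - 1]].
At the point, J = [[-3.750, -2.000], [2.250, -7.000]] (det J = 30.750).
Solving J·Δ = −F gives Δ = (0.593, 0.012).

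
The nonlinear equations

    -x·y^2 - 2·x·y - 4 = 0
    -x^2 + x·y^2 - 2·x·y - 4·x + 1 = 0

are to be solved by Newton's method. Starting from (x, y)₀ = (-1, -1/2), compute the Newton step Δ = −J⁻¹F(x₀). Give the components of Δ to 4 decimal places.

(5.6667, 0.5000)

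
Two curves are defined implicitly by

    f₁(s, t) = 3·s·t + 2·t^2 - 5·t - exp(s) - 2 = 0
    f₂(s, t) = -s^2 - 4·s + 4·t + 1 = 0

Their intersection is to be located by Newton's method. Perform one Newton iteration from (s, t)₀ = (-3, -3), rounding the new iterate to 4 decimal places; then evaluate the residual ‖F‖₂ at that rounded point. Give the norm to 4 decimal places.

At (-3, -3): F = (57.950213, -8.0000).
Jacobian J = [[3·t - exp(s), 3·s + 4·t - 5], [-2·s - 4, 4]].
At the point, J = [[-9.049787, -26.0000], [2.0000, 4.0000]] (det J = 15.800852).
Solving J·Δ = −F gives Δ = (-1.5063, 2.7532).
Then the next iterate is (s, t)₁ = (-4.5063, -0.2468).
Re-evaluating at (-4.5063, -0.2468): F = (2.681246, -2.268740), so ‖F‖₂ = 3.5123.

3.5123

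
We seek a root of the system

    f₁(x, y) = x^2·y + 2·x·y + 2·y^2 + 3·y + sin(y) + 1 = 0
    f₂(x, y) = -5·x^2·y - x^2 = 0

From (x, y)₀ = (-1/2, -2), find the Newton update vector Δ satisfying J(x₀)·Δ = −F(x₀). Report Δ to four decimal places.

(0.1771, 0.5249)

At (-1/2, -2): F = (3.590703, 2.2500).
Jacobian J = [[2·x·y + 2·y, x^2 + 2·x + 4·y + cos(y) + 3], [-10·x·y - 2·x, -5·x^2]].
At the point, J = [[-2.0000, -6.166147], [-9.0000, -1.2500]] (det J = -52.995322).
Solving J·Δ = −F gives Δ = (0.1771, 0.5249).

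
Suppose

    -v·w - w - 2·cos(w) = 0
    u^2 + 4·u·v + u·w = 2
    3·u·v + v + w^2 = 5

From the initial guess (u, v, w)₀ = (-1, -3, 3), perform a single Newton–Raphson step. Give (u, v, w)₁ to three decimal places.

At (-1, -3, 3): F = (7.97998, 8.000, 10.000).
Jacobian J = [[0, -w, -v + 2·sin(w) - 1], [2·u + 4·v + w, 4·u, u], [3·v, 3·u + 1, 2·w]].
At the point, J = [[0.000, -3.000, 2.28224], [-11.000, -4.000, -1.000], [-9.000, -2.000, 6.000]] (det J = -256.95136).
Solving J·Δ = −F gives Δ = (0.083, 1.992, -0.878).
Then the next iterate is (u, v, w)₁ = (-0.917, -1.008, 2.122).

(-0.917, -1.008, 2.122)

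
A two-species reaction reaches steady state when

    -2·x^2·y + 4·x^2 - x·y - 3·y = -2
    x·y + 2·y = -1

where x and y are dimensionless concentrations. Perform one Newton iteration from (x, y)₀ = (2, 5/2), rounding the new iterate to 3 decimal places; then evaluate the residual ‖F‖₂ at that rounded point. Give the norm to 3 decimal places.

At (2, 5/2): F = (-14.500, 11.000).
Jacobian J = [[-4·x·y + 8·x - y, -2·x^2 - x - 3], [y, x + 2]].
At the point, J = [[-6.500, -13.000], [2.500, 4.000]] (det J = 6.500).
Solving J·Δ = −F gives Δ = (-13.077, 5.423).
Then the next iterate is (x, y)₁ = (-11.077, 7.923).
Re-evaluating at (-11.077, 7.923): F = (-1387.50929, -70.91707), so ‖F‖₂ = 1389.320.

1389.320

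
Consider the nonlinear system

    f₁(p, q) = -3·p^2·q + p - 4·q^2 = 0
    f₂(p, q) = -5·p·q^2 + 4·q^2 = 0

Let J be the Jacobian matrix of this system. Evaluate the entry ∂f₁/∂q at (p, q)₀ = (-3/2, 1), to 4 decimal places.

∂f₁/∂q = -3·p^2 - 8·q.
At (-3/2, 1) this is -14.7500.

-14.7500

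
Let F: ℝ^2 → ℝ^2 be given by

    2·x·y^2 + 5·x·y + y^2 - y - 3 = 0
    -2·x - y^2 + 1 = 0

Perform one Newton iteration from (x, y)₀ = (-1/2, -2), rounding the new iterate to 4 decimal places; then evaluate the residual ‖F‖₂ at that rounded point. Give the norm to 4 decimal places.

At (-1/2, -2): F = (4.0000, -2.0000).
Jacobian J = [[2·y^2 + 5·y, 4·x·y + 5·x + 2·y - 1], [-2, -2·y]].
At the point, J = [[-2.0000, -3.5000], [-2.0000, 4.0000]] (det J = -15.0000).
Solving J·Δ = −F gives Δ = (0.6000, 0.8000).
Then the next iterate is (x, y)₁ = (0.1000, -1.2000).
Re-evaluating at (0.1000, -1.2000): F = (-0.6720, -0.6400), so ‖F‖₂ = 0.9280.

0.9280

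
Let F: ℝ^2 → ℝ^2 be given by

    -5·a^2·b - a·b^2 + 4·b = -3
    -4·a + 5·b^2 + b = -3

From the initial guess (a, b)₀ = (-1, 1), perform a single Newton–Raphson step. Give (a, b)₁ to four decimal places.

At (-1, 1): F = (3.0000, 13.0000).
Jacobian J = [[-10·a·b - b^2, -5·a^2 - 2·a·b + 4], [-4, 10·b + 1]].
At the point, J = [[9.0000, 1.0000], [-4.0000, 11.0000]] (det J = 103.0000).
Solving J·Δ = −F gives Δ = (-0.1942, -1.2524).
Then the next iterate is (a, b)₁ = (-1.1942, -0.2524).

(-1.1942, -0.2524)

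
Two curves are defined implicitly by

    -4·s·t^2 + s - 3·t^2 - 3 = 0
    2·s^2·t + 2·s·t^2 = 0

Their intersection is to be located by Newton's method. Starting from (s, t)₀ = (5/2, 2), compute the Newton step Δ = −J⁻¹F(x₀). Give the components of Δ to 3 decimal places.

(-0.654, -0.821)

At (5/2, 2): F = (-52.500, 45.000).
Jacobian J = [[-4·t^2 + 1, -8·s·t - 6·t], [4·s·t + 2·t^2, 2·s^2 + 4·s·t]].
At the point, J = [[-15.000, -52.000], [28.000, 32.500]] (det J = 968.500).
Solving J·Δ = −F gives Δ = (-0.654, -0.821).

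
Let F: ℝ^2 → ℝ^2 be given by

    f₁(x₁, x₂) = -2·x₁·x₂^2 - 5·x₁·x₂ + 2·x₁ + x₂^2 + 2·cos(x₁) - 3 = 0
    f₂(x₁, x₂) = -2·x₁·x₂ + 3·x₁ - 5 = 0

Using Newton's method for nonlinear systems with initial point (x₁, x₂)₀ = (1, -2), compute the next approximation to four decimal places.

(5.2949, 14.0321)

At (1, -2): F = (6.080605, 2.0000).
Jacobian J = [[-2·x₂^2 - 5·x₂ - 2·sin(x₁) + 2, -4·x₁·x₂ - 5·x₁ + 2·x₂], [-2·x₂ + 3, -2·x₁]].
At the point, J = [[2.317058, -1.0000], [7.0000, -2.0000]] (det J = 2.365884).
Solving J·Δ = −F gives Δ = (4.2949, 16.0321).
Then the next iterate is (x₁, x₂)₁ = (5.2949, 14.0321).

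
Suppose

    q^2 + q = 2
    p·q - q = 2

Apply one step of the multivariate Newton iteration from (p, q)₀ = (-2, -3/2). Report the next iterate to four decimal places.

(0.9167, -2.1250)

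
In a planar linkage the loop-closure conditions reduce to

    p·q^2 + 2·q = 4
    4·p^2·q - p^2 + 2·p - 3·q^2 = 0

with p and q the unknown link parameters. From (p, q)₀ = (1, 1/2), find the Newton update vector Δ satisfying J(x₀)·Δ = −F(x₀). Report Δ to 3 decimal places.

(-0.809, 0.984)

At (1, 1/2): F = (-2.750, 2.250).
Jacobian J = [[q^2, 2·p·q + 2], [8·p·q - 2·p + 2, 4·p^2 - 6·q]].
At the point, J = [[0.250, 3.000], [4.000, 1.000]] (det J = -11.750).
Solving J·Δ = −F gives Δ = (-0.809, 0.984).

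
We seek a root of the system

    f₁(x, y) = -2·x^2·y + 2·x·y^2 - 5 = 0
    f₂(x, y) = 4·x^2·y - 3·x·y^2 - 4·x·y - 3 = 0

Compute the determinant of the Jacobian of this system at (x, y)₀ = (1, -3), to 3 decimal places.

-6.000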